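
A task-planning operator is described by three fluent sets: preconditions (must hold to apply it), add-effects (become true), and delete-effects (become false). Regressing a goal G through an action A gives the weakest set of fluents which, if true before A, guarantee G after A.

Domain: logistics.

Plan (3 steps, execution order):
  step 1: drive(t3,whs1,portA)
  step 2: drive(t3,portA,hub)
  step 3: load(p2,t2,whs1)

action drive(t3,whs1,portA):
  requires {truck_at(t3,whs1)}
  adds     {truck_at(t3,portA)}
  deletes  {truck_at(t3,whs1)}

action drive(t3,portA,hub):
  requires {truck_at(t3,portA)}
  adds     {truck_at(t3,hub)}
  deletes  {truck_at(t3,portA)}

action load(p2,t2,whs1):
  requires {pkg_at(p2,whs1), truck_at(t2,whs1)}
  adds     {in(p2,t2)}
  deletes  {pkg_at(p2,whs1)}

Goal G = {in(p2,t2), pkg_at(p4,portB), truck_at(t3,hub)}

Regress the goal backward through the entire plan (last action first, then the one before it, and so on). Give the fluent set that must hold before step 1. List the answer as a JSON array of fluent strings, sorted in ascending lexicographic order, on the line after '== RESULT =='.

Work backward from the goal:
  through step 3 (load(p2,t2,whs1)): drop {in(p2,t2)}, keep {pkg_at(p4,portB), truck_at(t3,hub)}, require {pkg_at(p2,whs1), truck_at(t2,whs1)}
    → {pkg_at(p2,whs1), pkg_at(p4,portB), truck_at(t2,whs1), truck_at(t3,hub)}
  through step 2 (drive(t3,portA,hub)): drop {truck_at(t3,hub)}, keep {pkg_at(p2,whs1), pkg_at(p4,portB), truck_at(t2,whs1)}, require {truck_at(t3,portA)}
    → {pkg_at(p2,whs1), pkg_at(p4,portB), truck_at(t2,whs1), truck_at(t3,portA)}
  through step 1 (drive(t3,whs1,portA)): drop {truck_at(t3,portA)}, keep {pkg_at(p2,whs1), pkg_at(p4,portB), truck_at(t2,whs1)}, require {truck_at(t3,whs1)}
    → {pkg_at(p2,whs1), pkg_at(p4,portB), truck_at(t2,whs1), truck_at(t3,whs1)}

== RESULT ==
["pkg_at(p2,whs1)", "pkg_at(p4,portB)", "truck_at(t2,whs1)", "truck_at(t3,whs1)"]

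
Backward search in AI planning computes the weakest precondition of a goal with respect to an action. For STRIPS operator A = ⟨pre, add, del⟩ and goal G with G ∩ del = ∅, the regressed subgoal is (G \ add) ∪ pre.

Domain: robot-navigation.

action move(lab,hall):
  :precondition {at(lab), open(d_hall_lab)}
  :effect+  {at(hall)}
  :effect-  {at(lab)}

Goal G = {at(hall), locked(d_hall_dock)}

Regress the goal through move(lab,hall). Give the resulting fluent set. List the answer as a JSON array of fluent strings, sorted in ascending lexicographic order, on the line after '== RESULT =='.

Compute (G \ add) ∪ pre:
  G ∩ del = {}  (empty — regression defined)
  G \ add = {at(hall), locked(d_hall_dock)} \ {at(hall)} = {locked(d_hall_dock)}
  ∪ pre   = {locked(d_hall_dock)} ∪ {at(lab), open(d_hall_lab)}
          = {at(lab), locked(d_hall_dock), open(d_hall_lab)}

== RESULT ==
["at(lab)", "locked(d_hall_dock)", "open(d_hall_lab)"]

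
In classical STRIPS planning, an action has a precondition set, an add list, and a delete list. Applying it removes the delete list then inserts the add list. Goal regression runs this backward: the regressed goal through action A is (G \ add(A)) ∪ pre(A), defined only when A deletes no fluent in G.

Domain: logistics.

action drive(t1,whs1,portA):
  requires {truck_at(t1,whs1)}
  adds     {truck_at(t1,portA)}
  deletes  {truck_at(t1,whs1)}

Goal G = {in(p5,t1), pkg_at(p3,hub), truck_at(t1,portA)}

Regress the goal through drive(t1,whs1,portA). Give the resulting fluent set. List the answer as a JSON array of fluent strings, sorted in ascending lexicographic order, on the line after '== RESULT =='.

Regress:
  G ∩ del = {}  (empty — regression defined)
  G \ add = {in(p5,t1), pkg_at(p3,hub), truck_at(t1,portA)} \ {truck_at(t1,portA)} = {in(p5,t1), pkg_at(p3,hub)}
  ∪ pre   = {in(p5,t1), pkg_at(p3,hub)} ∪ {truck_at(t1,whs1)}
          = {in(p5,t1), pkg_at(p3,hub), truck_at(t1,whs1)}

== RESULT ==
["in(p5,t1)", "pkg_at(p3,hub)", "truck_at(t1,whs1)"]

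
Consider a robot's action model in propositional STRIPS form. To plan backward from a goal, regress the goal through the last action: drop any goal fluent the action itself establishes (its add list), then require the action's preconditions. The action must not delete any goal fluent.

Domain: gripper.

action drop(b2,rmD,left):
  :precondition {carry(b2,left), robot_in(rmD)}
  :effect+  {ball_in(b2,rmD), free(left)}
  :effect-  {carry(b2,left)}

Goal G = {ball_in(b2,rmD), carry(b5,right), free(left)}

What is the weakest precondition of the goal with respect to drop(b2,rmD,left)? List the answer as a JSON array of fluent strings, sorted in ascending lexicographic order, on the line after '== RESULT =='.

Regress:
  G ∩ del = {}  (empty — regression defined)
  G \ add = {ball_in(b2,rmD), carry(b5,right), free(left)} \ {ball_in(b2,rmD), free(left)} = {carry(b5,right)}
  ∪ pre   = {carry(b5,right)} ∪ {carry(b2,left), robot_in(rmD)}
          = {carry(b2,left), carry(b5,right), robot_in(rmD)}

== RESULT ==
["carry(b2,left)", "carry(b5,right)", "robot_in(rmD)"]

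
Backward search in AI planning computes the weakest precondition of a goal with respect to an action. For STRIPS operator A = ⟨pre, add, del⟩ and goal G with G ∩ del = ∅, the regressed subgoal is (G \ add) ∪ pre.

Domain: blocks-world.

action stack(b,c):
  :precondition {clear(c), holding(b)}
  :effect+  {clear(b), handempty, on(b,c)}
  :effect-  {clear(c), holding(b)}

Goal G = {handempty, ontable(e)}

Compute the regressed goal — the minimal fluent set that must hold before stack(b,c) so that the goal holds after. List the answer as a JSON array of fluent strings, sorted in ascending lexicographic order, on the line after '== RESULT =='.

Regress:
  G ∩ del = {}  (empty — regression defined)
  G \ add = {handempty, ontable(e)} \ {clear(b), handempty, on(b,c)} = {ontable(e)}
  ∪ pre   = {ontable(e)} ∪ {clear(c), holding(b)}
          = {clear(c), holding(b), ontable(e)}

== RESULT ==
["clear(c)", "holding(b)", "ontable(e)"]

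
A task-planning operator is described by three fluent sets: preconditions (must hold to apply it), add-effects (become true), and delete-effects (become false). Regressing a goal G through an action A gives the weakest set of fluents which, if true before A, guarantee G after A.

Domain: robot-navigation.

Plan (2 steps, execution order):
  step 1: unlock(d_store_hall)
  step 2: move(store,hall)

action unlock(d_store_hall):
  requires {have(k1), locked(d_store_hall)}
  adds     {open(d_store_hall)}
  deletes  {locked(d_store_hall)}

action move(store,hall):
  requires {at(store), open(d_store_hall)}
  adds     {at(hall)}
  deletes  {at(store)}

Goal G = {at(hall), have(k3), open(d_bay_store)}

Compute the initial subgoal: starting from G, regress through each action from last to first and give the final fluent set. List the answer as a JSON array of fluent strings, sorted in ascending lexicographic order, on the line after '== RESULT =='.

Work backward from the goal:
  through step 2 (move(store,hall)): drop {at(hall)}, keep {have(k3), open(d_bay_store)}, require {at(store), open(d_store_hall)}
    → {at(store), have(k3), open(d_bay_store), open(d_store_hall)}
  through step 1 (unlock(d_store_hall)): drop {open(d_store_hall)}, keep {at(store), have(k3), open(d_bay_store)}, require {have(k1), locked(d_store_hall)}
    → {at(store), have(k1), have(k3), locked(d_store_hall), open(d_bay_store)}

== RESULT ==
["at(store)", "have(k1)", "have(k3)", "locked(d_store_hall)", "open(d_bay_store)"]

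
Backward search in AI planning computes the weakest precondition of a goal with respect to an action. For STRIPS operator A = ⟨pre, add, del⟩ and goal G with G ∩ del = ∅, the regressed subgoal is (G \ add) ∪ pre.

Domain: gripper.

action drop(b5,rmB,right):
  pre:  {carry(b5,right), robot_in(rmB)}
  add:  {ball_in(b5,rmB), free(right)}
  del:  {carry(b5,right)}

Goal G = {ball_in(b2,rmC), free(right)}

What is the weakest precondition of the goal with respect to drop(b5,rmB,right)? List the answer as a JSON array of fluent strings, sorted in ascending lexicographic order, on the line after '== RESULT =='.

Regress:
  G ∩ del = {}  (empty — regression defined)
  G \ add = {ball_in(b2,rmC), free(right)} \ {ball_in(b5,rmB), free(right)} = {ball_in(b2,rmC)}
  ∪ pre   = {ball_in(b2,rmC)} ∪ {carry(b5,right), robot_in(rmB)}
          = {ball_in(b2,rmC), carry(b5,right), robot_in(rmB)}

== RESULT ==
["ball_in(b2,rmC)", "carry(b5,right)", "robot_in(rmB)"]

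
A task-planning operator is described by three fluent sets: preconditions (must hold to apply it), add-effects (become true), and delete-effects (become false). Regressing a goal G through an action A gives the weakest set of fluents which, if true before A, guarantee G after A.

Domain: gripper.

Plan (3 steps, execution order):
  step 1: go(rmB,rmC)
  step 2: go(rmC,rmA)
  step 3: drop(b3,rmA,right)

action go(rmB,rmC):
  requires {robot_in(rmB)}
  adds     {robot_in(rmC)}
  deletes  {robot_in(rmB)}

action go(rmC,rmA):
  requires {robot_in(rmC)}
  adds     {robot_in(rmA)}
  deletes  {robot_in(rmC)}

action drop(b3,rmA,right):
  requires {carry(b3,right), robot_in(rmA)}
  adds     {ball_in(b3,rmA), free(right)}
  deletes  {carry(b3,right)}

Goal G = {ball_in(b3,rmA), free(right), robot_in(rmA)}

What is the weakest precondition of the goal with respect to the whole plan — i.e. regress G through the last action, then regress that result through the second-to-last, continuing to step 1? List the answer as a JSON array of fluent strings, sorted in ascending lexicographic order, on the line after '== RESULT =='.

Regress step by step:
  through step 3 (drop(b3,rmA,right)): drop {ball_in(b3,rmA), free(right)}, keep {robot_in(rmA)}, require {carry(b3,right), robot_in(rmA)}
    → {carry(b3,right), robot_in(rmA)}
  through step 2 (go(rmC,rmA)): drop {robot_in(rmA)}, keep {carry(b3,right)}, require {robot_in(rmC)}
    → {carry(b3,right), robot_in(rmC)}
  through step 1 (go(rmB,rmC)): drop {robot_in(rmC)}, keep {carry(b3,right)}, require {robot_in(rmB)}
    → {carry(b3,right), robot_in(rmB)}

== RESULT ==
["carry(b3,right)", "robot_in(rmB)"]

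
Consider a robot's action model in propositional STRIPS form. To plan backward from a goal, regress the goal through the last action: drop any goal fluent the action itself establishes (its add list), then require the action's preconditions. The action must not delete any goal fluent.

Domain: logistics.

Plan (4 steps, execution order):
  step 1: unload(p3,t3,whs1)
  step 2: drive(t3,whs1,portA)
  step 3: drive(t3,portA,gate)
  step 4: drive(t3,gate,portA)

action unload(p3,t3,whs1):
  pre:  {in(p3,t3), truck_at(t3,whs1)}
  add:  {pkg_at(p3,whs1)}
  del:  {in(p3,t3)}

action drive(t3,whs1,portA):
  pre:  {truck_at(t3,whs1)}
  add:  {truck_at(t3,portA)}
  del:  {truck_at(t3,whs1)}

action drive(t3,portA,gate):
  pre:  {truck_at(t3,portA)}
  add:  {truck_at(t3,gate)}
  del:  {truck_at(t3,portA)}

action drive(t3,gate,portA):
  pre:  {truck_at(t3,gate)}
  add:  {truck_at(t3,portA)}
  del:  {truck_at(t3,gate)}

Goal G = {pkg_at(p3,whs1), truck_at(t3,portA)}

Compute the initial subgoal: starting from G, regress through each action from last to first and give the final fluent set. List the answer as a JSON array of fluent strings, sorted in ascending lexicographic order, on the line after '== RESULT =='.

Work backward from the goal:
  through step 4 (drive(t3,gate,portA)): drop {truck_at(t3,portA)}, keep {pkg_at(p3,whs1)}, require {truck_at(t3,gate)}
    → {pkg_at(p3,whs1), truck_at(t3,gate)}
  through step 3 (drive(t3,portA,gate)): drop {truck_at(t3,gate)}, keep {pkg_at(p3,whs1)}, require {truck_at(t3,portA)}
    → {pkg_at(p3,whs1), truck_at(t3,portA)}
  through step 2 (drive(t3,whs1,portA)): drop {truck_at(t3,portA)}, keep {pkg_at(p3,whs1)}, require {truck_at(t3,whs1)}
    → {pkg_at(p3,whs1), truck_at(t3,whs1)}
  through step 1 (unload(p3,t3,whs1)): drop {pkg_at(p3,whs1)}, keep {truck_at(t3,whs1)}, require {in(p3,t3), truck_at(t3,whs1)}
    → {in(p3,t3), truck_at(t3,whs1)}

== RESULT ==
["in(p3,t3)", "truck_at(t3,whs1)"]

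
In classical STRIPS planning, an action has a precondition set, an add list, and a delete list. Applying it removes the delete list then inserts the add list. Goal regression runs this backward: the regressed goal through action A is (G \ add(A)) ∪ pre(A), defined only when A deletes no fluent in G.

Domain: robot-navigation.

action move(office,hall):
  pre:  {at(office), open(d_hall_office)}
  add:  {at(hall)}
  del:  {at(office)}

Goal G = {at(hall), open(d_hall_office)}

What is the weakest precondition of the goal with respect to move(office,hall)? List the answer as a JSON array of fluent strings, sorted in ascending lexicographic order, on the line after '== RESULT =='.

Regress:
  G ∩ del = {}  (empty — regression defined)
  G \ add = {at(hall), open(d_hall_office)} \ {at(hall)} = {open(d_hall_office)}
  ∪ pre   = {open(d_hall_office)} ∪ {at(office), open(d_hall_office)}
          = {at(office), open(d_hall_office)}

== RESULT ==
["at(office)", "open(d_hall_office)"]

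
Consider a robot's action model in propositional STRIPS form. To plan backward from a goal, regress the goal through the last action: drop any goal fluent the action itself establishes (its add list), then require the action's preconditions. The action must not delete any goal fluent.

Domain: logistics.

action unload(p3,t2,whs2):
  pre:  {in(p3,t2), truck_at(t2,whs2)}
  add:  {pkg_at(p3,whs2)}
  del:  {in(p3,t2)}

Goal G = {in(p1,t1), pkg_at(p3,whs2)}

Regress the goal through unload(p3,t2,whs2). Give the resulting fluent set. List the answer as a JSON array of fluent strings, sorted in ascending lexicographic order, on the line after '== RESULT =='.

Compute (G \ add) ∪ pre:
  G ∩ del = {}  (empty — regression defined)
  G \ add = {in(p1,t1), pkg_at(p3,whs2)} \ {pkg_at(p3,whs2)} = {in(p1,t1)}
  ∪ pre   = {in(p1,t1)} ∪ {in(p3,t2), truck_at(t2,whs2)}
          = {in(p1,t1), in(p3,t2), truck_at(t2,whs2)}

== RESULT ==
["in(p1,t1)", "in(p3,t2)", "truck_at(t2,whs2)"]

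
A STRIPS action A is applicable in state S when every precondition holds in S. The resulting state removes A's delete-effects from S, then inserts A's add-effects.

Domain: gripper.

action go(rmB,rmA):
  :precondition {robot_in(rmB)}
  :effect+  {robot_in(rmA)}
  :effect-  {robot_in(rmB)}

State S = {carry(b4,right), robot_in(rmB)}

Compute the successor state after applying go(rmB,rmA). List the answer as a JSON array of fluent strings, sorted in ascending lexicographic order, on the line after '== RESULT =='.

Compute (S \ del) ∪ add:
  pre ⊆ S: {robot_in(rmB)} ⊆ S  — applicable
  S \ del = {carry(b4,right)}
  ∪ add   = {carry(b4,right), robot_in(rmA)}

== RESULT ==
["carry(b4,right)", "robot_in(rmA)"]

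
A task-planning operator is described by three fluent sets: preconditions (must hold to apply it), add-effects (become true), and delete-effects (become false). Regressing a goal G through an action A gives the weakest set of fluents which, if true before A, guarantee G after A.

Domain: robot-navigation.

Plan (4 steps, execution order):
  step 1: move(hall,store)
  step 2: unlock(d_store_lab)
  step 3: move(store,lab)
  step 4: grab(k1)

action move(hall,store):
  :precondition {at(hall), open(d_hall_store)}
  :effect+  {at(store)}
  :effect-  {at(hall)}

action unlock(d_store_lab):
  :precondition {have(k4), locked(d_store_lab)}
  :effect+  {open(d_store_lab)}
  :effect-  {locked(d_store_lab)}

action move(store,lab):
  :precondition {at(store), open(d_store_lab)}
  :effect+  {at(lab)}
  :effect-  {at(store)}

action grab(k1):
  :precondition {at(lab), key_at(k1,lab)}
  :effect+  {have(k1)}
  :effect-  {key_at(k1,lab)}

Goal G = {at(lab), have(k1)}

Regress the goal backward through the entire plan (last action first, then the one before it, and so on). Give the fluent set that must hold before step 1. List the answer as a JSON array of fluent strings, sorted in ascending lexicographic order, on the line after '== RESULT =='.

Regress step by step:
  through step 4 (grab(k1)): drop {have(k1)}, keep {at(lab)}, require {at(lab), key_at(k1,lab)}
    → {at(lab), key_at(k1,lab)}
  through step 3 (move(store,lab)): drop {at(lab)}, keep {key_at(k1,lab)}, require {at(store), open(d_store_lab)}
    → {at(store), key_at(k1,lab), open(d_store_lab)}
  through step 2 (unlock(d_store_lab)): drop {open(d_store_lab)}, keep {at(store), key_at(k1,lab)}, require {have(k4), locked(d_store_lab)}
    → {at(store), have(k4), key_at(k1,lab), locked(d_store_lab)}
  through step 1 (move(hall,store)): drop {at(store)}, keep {have(k4), key_at(k1,lab), locked(d_store_lab)}, require {at(hall), open(d_hall_store)}
    → {at(hall), have(k4), key_at(k1,lab), locked(d_store_lab), open(d_hall_store)}

== RESULT ==
["at(hall)", "have(k4)", "key_at(k1,lab)", "locked(d_store_lab)", "open(d_hall_store)"]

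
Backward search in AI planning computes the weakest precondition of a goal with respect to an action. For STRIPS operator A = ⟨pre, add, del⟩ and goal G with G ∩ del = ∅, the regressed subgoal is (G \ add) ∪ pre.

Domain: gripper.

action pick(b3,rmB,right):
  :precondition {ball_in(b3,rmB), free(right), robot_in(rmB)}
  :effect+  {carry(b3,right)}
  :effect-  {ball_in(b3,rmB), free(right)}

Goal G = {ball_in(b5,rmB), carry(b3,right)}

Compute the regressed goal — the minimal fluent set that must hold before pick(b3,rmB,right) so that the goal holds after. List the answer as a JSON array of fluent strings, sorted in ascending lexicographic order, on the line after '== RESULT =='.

Compute (G \ add) ∪ pre:
  G ∩ del = {}  (empty — regression defined)
  G \ add = {ball_in(b5,rmB), carry(b3,right)} \ {carry(b3,right)} = {ball_in(b5,rmB)}
  ∪ pre   = {ball_in(b5,rmB)} ∪ {ball_in(b3,rmB), free(right), robot_in(rmB)}
          = {ball_in(b3,rmB), ball_in(b5,rmB), free(right), robot_in(rmB)}

== RESULT ==
["ball_in(b3,rmB)", "ball_in(b5,rmB)", "free(right)", "robot_in(rmB)"]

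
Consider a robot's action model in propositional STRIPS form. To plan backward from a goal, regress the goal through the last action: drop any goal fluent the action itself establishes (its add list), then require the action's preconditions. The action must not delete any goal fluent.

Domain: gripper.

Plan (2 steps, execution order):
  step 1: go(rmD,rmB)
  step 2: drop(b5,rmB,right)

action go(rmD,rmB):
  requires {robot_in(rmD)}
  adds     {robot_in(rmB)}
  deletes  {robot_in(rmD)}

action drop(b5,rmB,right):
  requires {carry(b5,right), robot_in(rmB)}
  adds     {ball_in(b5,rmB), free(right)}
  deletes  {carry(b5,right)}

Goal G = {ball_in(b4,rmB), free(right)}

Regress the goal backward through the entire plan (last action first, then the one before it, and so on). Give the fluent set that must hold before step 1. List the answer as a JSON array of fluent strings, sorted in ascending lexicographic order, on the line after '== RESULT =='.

Work backward from the goal:
  through step 2 (drop(b5,rmB,right)): drop {free(right)}, keep {ball_in(b4,rmB)}, require {carry(b5,right), robot_in(rmB)}
    → {ball_in(b4,rmB), carry(b5,right), robot_in(rmB)}
  through step 1 (go(rmD,rmB)): drop {robot_in(rmB)}, keep {ball_in(b4,rmB), carry(b5,right)}, require {robot_in(rmD)}
    → {ball_in(b4,rmB), carry(b5,right), robot_in(rmD)}

== RESULT ==
["ball_in(b4,rmB)", "carry(b5,right)", "robot_in(rmD)"]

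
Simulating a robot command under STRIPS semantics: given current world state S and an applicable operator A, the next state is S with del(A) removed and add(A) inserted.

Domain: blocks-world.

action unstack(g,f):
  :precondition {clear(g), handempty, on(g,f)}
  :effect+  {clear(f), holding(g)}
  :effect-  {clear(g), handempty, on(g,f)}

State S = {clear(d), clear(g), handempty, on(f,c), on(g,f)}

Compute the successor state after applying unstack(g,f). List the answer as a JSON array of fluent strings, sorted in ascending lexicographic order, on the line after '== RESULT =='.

Progress:
  pre ⊆ S: {clear(g), handempty, on(g,f)} ⊆ S  — applicable
  S \ del = {clear(d), on(f,c)}
  ∪ add   = {clear(d), clear(f), holding(g), on(f,c)}

== RESULT ==
["clear(d)", "clear(f)", "holding(g)", "on(f,c)"]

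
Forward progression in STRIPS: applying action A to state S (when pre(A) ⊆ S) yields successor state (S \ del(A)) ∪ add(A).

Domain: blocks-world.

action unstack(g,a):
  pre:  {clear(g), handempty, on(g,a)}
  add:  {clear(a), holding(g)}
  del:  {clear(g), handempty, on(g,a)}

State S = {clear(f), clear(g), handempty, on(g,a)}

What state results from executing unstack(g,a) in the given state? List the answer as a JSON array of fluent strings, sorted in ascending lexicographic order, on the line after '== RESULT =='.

Progress:
  pre ⊆ S: {clear(g), handempty, on(g,a)} ⊆ S  — applicable
  S \ del = {clear(f)}
  ∪ add   = {clear(a), clear(f), holding(g)}

== RESULT ==
["clear(a)", "clear(f)", "holding(g)"]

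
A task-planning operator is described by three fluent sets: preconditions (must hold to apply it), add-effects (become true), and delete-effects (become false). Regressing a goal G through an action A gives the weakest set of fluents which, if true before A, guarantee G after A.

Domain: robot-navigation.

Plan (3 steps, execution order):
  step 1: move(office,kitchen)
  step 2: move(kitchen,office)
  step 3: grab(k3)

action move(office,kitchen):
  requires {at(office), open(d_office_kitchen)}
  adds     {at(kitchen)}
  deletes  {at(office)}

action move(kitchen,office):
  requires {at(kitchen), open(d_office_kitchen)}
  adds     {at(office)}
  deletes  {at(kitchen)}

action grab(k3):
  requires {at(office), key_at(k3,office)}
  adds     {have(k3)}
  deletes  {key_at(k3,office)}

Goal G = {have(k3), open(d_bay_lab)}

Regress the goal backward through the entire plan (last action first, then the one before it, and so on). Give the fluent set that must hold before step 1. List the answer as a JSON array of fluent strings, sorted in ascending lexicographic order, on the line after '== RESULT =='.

Regress step by step:
  through step 3 (grab(k3)): drop {have(k3)}, keep {open(d_bay_lab)}, require {at(office), key_at(k3,office)}
    → {at(office), key_at(k3,office), open(d_bay_lab)}
  through step 2 (move(kitchen,office)): drop {at(office)}, keep {key_at(k3,office), open(d_bay_lab)}, require {at(kitchen), open(d_office_kitchen)}
    → {at(kitchen), key_at(k3,office), open(d_bay_lab), open(d_office_kitchen)}
  through step 1 (move(office,kitchen)): drop {at(kitchen)}, keep {key_at(k3,office), open(d_bay_lab), open(d_office_kitchen)}, require {at(office), open(d_office_kitchen)}
    → {at(office), key_at(k3,office), open(d_bay_lab), open(d_office_kitchen)}

== RESULT ==
["at(office)", "key_at(k3,office)", "open(d_bay_lab)", "open(d_office_kitchen)"]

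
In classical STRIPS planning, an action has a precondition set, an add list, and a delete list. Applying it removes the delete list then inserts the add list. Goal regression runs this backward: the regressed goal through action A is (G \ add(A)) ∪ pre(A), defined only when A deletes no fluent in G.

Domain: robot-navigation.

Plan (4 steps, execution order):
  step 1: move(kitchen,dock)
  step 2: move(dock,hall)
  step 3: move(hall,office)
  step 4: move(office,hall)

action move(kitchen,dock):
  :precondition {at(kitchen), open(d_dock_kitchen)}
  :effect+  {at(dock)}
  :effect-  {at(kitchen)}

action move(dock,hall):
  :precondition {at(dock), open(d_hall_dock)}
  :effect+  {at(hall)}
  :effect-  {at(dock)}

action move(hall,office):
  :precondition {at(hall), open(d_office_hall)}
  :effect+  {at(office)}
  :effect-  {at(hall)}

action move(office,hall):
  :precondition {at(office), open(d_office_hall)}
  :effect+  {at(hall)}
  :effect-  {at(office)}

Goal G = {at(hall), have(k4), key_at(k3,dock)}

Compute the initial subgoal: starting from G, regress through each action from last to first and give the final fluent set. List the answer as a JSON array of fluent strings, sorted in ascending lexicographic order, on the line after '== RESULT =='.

Work backward from the goal:
  through step 4 (move(office,hall)): drop {at(hall)}, keep {have(k4), key_at(k3,dock)}, require {at(office), open(d_office_hall)}
    → {at(office), have(k4), key_at(k3,dock), open(d_office_hall)}
  through step 3 (move(hall,office)): drop {at(office)}, keep {have(k4), key_at(k3,dock), open(d_office_hall)}, require {at(hall), open(d_office_hall)}
    → {at(hall), have(k4), key_at(k3,dock), open(d_office_hall)}
  through step 2 (move(dock,hall)): drop {at(hall)}, keep {have(k4), key_at(k3,dock), open(d_office_hall)}, require {at(dock), open(d_hall_dock)}
    → {at(dock), have(k4), key_at(k3,dock), open(d_hall_dock), open(d_office_hall)}
  through step 1 (move(kitchen,dock)): drop {at(dock)}, keep {have(k4), key_at(k3,dock), open(d_hall_dock), open(d_office_hall)}, require {at(kitchen), open(d_dock_kitchen)}
    → {at(kitchen), have(k4), key_at(k3,dock), open(d_dock_kitchen), open(d_hall_dock), open(d_office_hall)}

== RESULT ==
["at(kitchen)", "have(k4)", "key_at(k3,dock)", "open(d_dock_kitchen)", "open(d_hall_dock)", "open(d_office_hall)"]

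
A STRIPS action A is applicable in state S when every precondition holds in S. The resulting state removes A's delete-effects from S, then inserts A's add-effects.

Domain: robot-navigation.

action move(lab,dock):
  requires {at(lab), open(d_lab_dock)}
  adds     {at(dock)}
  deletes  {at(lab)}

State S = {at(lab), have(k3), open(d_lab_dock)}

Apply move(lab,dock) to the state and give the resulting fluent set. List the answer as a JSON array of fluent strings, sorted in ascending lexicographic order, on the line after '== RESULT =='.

Progress:
  pre ⊆ S: {at(lab), open(d_lab_dock)} ⊆ S  — applicable
  S \ del = {have(k3), open(d_lab_dock)}
  ∪ add   = {at(dock), have(k3), open(d_lab_dock)}

== RESULT ==
["at(dock)", "have(k3)", "open(d_lab_dock)"]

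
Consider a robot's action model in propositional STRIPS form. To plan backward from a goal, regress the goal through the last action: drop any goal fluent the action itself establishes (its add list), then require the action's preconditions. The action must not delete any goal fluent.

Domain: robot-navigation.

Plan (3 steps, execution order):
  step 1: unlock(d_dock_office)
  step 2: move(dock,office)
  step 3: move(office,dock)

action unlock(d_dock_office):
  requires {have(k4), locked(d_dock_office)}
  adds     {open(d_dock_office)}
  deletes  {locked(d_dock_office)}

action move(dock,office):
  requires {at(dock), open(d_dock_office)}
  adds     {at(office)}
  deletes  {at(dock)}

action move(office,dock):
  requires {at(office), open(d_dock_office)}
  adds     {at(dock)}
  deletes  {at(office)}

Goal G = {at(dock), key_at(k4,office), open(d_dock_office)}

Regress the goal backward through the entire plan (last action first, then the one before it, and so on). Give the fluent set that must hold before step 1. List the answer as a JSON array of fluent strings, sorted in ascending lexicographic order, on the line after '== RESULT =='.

Regress step by step:
  through step 3 (move(office,dock)): drop {at(dock)}, keep {key_at(k4,office), open(d_dock_office)}, require {at(office), open(d_dock_office)}
    → {at(office), key_at(k4,office), open(d_dock_office)}
  through step 2 (move(dock,office)): drop {at(office)}, keep {key_at(k4,office), open(d_dock_office)}, require {at(dock), open(d_dock_office)}
    → {at(dock), key_at(k4,office), open(d_dock_office)}
  through step 1 (unlock(d_dock_office)): drop {open(d_dock_office)}, keep {at(dock), key_at(k4,office)}, require {have(k4), locked(d_dock_office)}
    → {at(dock), have(k4), key_at(k4,office), locked(d_dock_office)}

== RESULT ==
["at(dock)", "have(k4)", "key_at(k4,office)", "locked(d_dock_office)"]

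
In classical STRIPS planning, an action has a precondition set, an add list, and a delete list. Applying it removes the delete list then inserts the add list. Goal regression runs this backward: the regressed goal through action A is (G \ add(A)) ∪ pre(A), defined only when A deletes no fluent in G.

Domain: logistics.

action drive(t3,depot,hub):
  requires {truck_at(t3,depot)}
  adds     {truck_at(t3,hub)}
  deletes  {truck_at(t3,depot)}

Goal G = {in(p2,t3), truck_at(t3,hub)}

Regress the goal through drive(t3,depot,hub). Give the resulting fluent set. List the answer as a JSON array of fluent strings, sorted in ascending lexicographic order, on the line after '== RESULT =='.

Regress:
  G ∩ del = {}  (empty — regression defined)
  G \ add = {in(p2,t3), truck_at(t3,hub)} \ {truck_at(t3,hub)} = {in(p2,t3)}
  ∪ pre   = {in(p2,t3)} ∪ {truck_at(t3,depot)}
          = {in(p2,t3), truck_at(t3,depot)}

== RESULT ==
["in(p2,t3)", "truck_at(t3,depot)"]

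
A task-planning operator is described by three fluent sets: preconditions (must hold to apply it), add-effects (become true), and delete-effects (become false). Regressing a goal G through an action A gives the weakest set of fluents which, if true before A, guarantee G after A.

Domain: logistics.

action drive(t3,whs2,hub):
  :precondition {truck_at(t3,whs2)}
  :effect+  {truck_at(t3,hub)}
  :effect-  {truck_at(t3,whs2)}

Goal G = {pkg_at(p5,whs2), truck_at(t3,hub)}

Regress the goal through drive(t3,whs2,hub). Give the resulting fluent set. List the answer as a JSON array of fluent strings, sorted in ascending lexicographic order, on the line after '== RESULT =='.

Compute (G \ add) ∪ pre:
  G ∩ del = {}  (empty — regression defined)
  G \ add = {pkg_at(p5,whs2), truck_at(t3,hub)} \ {truck_at(t3,hub)} = {pkg_at(p5,whs2)}
  ∪ pre   = {pkg_at(p5,whs2)} ∪ {truck_at(t3,whs2)}
          = {pkg_at(p5,whs2), truck_at(t3,whs2)}

== RESULT ==
["pkg_at(p5,whs2)", "truck_at(t3,whs2)"]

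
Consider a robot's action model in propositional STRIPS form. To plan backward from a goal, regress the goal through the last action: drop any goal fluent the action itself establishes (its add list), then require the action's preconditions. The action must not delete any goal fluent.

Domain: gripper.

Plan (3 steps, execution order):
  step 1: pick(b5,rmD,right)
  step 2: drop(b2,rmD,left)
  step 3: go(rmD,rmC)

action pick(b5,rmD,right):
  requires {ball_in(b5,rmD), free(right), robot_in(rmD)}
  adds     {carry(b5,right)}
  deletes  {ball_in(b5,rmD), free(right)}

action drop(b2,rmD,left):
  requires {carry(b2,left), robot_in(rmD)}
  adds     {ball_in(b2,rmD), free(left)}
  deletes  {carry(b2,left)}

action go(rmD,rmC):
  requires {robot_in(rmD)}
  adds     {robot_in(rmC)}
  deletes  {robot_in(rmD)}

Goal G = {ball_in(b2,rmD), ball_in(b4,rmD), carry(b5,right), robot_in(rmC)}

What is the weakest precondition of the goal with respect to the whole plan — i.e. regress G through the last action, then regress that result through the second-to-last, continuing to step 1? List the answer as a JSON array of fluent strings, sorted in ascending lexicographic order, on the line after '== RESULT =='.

Regress step by step:
  through step 3 (go(rmD,rmC)): drop {robot_in(rmC)}, keep {ball_in(b2,rmD), ball_in(b4,rmD), carry(b5,right)}, require {robot_in(rmD)}
    → {ball_in(b2,rmD), ball_in(b4,rmD), carry(b5,right), robot_in(rmD)}
  through step 2 (drop(b2,rmD,left)): drop {ball_in(b2,rmD)}, keep {ball_in(b4,rmD), carry(b5,right), robot_in(rmD)}, require {carry(b2,left), robot_in(rmD)}
    → {ball_in(b4,rmD), carry(b2,left), carry(b5,right), robot_in(rmD)}
  through step 1 (pick(b5,rmD,right)): drop {carry(b5,right)}, keep {ball_in(b4,rmD), carry(b2,left), robot_in(rmD)}, require {ball_in(b5,rmD), free(right), robot_in(rmD)}
    → {ball_in(b4,rmD), ball_in(b5,rmD), carry(b2,left), free(right), robot_in(rmD)}

== RESULT ==
["ball_in(b4,rmD)", "ball_in(b5,rmD)", "carry(b2,left)", "free(right)", "robot_in(rmD)"]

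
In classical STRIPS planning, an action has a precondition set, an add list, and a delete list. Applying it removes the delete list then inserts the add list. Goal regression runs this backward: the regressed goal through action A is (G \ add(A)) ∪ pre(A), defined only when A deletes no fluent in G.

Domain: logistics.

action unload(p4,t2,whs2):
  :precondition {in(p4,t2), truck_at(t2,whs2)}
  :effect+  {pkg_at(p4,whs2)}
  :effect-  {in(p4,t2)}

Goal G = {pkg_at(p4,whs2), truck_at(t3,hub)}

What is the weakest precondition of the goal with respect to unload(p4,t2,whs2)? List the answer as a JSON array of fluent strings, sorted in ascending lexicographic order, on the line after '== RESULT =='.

Regress:
  G ∩ del = {}  (empty — regression defined)
  G \ add = {pkg_at(p4,whs2), truck_at(t3,hub)} \ {pkg_at(p4,whs2)} = {truck_at(t3,hub)}
  ∪ pre   = {truck_at(t3,hub)} ∪ {in(p4,t2), truck_at(t2,whs2)}
          = {in(p4,t2), truck_at(t2,whs2), truck_at(t3,hub)}

== RESULT ==
["in(p4,t2)", "truck_at(t2,whs2)", "truck_at(t3,hub)"]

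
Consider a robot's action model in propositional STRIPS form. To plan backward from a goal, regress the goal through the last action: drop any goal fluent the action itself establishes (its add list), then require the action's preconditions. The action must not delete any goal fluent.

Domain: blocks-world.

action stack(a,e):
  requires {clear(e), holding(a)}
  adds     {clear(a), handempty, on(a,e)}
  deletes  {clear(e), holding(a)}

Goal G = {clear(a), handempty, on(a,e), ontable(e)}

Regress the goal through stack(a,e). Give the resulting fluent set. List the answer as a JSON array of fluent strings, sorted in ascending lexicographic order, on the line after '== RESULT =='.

Regress:
  G ∩ del = {}  (empty — regression defined)
  G \ add = {clear(a), handempty, on(a,e), ontable(e)} \ {clear(a), handempty, on(a,e)} = {ontable(e)}
  ∪ pre   = {ontable(e)} ∪ {clear(e), holding(a)}
          = {clear(e), holding(a), ontable(e)}

== RESULT ==
["clear(e)", "holding(a)", "ontable(e)"]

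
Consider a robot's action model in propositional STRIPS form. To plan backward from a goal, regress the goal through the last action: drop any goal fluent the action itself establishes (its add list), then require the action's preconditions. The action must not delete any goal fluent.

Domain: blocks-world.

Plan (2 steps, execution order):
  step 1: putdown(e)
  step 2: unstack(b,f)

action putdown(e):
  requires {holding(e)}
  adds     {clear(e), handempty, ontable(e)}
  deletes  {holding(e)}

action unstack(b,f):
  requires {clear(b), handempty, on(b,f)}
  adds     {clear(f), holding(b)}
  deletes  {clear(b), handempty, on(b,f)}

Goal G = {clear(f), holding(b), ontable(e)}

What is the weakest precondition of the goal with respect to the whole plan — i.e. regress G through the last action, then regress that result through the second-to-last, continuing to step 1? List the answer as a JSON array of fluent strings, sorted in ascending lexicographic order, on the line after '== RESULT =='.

Regress step by step:
  through step 2 (unstack(b,f)): drop {clear(f), holding(b)}, keep {ontable(e)}, require {clear(b), handempty, on(b,f)}
    → {clear(b), handempty, on(b,f), ontable(e)}
  through step 1 (putdown(e)): drop {handempty, ontable(e)}, keep {clear(b), on(b,f)}, require {holding(e)}
    → {clear(b), holding(e), on(b,f)}

== RESULT ==
["clear(b)", "holding(e)", "on(b,f)"]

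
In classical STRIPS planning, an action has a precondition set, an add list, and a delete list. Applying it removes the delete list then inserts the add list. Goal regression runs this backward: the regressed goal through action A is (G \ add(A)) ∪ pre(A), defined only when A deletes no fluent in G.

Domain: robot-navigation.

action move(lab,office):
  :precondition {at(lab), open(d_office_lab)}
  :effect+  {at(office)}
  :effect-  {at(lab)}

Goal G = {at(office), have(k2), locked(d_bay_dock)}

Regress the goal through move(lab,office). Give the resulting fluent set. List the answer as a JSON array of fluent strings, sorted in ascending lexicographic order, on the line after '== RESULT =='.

Compute (G \ add) ∪ pre:
  G ∩ del = {}  (empty — regression defined)
  G \ add = {at(office), have(k2), locked(d_bay_dock)} \ {at(office)} = {have(k2), locked(d_bay_dock)}
  ∪ pre   = {have(k2), locked(d_bay_dock)} ∪ {at(lab), open(d_office_lab)}
          = {at(lab), have(k2), locked(d_bay_dock), open(d_office_lab)}

== RESULT ==
["at(lab)", "have(k2)", "locked(d_bay_dock)", "open(d_office_lab)"]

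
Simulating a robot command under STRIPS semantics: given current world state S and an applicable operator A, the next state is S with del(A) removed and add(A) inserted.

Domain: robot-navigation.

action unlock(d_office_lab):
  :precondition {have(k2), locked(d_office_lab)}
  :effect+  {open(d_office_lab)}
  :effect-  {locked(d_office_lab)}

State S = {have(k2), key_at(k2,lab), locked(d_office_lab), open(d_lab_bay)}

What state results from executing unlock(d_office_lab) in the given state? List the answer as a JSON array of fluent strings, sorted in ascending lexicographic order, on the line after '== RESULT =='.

Progress:
  pre ⊆ S: {have(k2), locked(d_office_lab)} ⊆ S  — applicable
  S \ del = {have(k2), key_at(k2,lab), open(d_lab_bay)}
  ∪ add   = {have(k2), key_at(k2,lab), open(d_lab_bay), open(d_office_lab)}

== RESULT ==
["have(k2)", "key_at(k2,lab)", "open(d_lab_bay)", "open(d_office_lab)"]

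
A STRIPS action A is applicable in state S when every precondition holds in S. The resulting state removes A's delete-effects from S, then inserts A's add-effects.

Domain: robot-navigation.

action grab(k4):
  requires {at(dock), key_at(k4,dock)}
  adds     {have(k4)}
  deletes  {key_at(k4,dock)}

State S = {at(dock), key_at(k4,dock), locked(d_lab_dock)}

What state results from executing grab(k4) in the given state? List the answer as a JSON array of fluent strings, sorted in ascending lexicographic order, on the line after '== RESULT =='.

Compute (S \ del) ∪ add:
  pre ⊆ S: {at(dock), key_at(k4,dock)} ⊆ S  — applicable
  S \ del = {at(dock), locked(d_lab_dock)}
  ∪ add   = {at(dock), have(k4), locked(d_lab_dock)}

== RESULT ==
["at(dock)", "have(k4)", "locked(d_lab_dock)"]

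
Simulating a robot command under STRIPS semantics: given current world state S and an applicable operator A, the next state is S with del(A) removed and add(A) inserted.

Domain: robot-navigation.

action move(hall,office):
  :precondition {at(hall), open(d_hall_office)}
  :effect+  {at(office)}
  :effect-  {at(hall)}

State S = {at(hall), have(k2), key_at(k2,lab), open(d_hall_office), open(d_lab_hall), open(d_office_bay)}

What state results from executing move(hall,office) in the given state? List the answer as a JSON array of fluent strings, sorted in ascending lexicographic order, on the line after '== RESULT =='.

Compute (S \ del) ∪ add:
  pre ⊆ S: {at(hall), open(d_hall_office)} ⊆ S  — applicable
  S \ del = {have(k2), key_at(k2,lab), open(d_hall_office), open(d_lab_hall), open(d_office_bay)}
  ∪ add   = {at(office), have(k2), key_at(k2,lab), open(d_hall_office), open(d_lab_hall), open(d_office_bay)}

== RESULT ==
["at(office)", "have(k2)", "key_at(k2,lab)", "open(d_hall_office)", "open(d_lab_hall)", "open(d_office_bay)"]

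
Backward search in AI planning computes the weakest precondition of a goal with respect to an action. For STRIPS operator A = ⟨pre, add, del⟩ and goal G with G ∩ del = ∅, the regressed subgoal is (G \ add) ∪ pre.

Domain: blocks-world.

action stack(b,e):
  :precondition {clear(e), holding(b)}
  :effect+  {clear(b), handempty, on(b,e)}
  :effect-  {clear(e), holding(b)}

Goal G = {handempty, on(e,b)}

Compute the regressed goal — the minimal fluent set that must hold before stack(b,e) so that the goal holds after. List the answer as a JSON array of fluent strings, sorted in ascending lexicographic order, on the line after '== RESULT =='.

Compute (G \ add) ∪ pre:
  G ∩ del = {}  (empty — regression defined)
  G \ add = {handempty, on(e,b)} \ {clear(b), handempty, on(b,e)} = {on(e,b)}
  ∪ pre   = {on(e,b)} ∪ {clear(e), holding(b)}
          = {clear(e), holding(b), on(e,b)}

== RESULT ==
["clear(e)", "holding(b)", "on(e,b)"]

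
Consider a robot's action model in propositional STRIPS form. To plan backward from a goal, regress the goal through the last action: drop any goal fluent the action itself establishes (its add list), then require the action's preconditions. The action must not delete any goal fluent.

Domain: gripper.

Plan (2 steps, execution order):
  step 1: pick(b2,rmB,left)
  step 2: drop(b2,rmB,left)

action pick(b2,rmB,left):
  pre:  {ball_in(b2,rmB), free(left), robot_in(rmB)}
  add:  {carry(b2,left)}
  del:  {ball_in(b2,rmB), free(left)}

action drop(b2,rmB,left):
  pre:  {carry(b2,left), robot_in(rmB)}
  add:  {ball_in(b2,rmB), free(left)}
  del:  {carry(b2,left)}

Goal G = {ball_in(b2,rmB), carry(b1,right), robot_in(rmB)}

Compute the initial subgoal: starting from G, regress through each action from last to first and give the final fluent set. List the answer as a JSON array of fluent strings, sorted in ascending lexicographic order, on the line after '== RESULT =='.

Regress step by step:
  through step 2 (drop(b2,rmB,left)): drop {ball_in(b2,rmB)}, keep {carry(b1,right), robot_in(rmB)}, require {carry(b2,left), robot_in(rmB)}
    → {carry(b1,right), carry(b2,left), robot_in(rmB)}
  through step 1 (pick(b2,rmB,left)): drop {carry(b2,left)}, keep {carry(b1,right), robot_in(rmB)}, require {ball_in(b2,rmB), free(left), robot_in(rmB)}
    → {ball_in(b2,rmB), carry(b1,right), free(left), robot_in(rmB)}

== RESULT ==
["ball_in(b2,rmB)", "carry(b1,right)", "free(left)", "robot_in(rmB)"]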